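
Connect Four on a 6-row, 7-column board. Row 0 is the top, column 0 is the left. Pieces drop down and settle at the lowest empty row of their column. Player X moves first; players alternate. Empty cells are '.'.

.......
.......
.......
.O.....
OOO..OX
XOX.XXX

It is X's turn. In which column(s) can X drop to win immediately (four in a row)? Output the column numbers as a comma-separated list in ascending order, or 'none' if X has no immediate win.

Answer: 3

Derivation:
col 0: drop X → no win
col 1: drop X → no win
col 2: drop X → no win
col 3: drop X → WIN!
col 4: drop X → no win
col 5: drop X → no win
col 6: drop X → no win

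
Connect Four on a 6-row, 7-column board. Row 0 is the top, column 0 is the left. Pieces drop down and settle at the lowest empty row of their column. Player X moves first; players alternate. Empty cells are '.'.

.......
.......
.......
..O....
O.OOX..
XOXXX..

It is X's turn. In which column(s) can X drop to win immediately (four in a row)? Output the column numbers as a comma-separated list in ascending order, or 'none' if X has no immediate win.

col 0: drop X → no win
col 1: drop X → no win
col 2: drop X → no win
col 3: drop X → no win
col 4: drop X → no win
col 5: drop X → WIN!
col 6: drop X → no win

Answer: 5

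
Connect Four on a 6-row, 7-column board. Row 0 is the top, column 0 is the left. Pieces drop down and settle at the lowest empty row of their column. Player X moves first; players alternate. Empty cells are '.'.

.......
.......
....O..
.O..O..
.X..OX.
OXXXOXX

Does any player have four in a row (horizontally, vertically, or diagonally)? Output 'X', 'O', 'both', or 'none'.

O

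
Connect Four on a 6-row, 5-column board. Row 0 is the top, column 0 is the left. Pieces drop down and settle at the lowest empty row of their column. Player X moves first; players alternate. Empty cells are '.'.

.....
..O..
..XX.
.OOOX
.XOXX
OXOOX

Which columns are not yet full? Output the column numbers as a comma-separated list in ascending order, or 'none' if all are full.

Answer: 0,1,2,3,4

Derivation:
col 0: top cell = '.' → open
col 1: top cell = '.' → open
col 2: top cell = '.' → open
col 3: top cell = '.' → open
col 4: top cell = '.' → open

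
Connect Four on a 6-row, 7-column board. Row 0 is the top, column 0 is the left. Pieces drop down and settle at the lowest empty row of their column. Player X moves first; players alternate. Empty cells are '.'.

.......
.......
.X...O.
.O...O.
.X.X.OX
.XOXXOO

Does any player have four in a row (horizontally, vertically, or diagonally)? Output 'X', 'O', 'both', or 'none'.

O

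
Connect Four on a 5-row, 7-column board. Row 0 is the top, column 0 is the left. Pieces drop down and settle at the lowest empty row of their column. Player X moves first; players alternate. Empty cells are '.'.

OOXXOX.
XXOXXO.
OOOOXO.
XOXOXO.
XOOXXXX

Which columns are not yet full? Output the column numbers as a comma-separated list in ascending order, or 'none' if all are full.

Answer: 6

Derivation:
col 0: top cell = 'O' → FULL
col 1: top cell = 'O' → FULL
col 2: top cell = 'X' → FULL
col 3: top cell = 'X' → FULL
col 4: top cell = 'O' → FULL
col 5: top cell = 'X' → FULL
col 6: top cell = '.' → open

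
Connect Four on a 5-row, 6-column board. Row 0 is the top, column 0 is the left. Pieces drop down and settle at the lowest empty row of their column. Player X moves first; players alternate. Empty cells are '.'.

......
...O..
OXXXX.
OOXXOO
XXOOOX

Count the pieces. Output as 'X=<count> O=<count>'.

X=9 O=9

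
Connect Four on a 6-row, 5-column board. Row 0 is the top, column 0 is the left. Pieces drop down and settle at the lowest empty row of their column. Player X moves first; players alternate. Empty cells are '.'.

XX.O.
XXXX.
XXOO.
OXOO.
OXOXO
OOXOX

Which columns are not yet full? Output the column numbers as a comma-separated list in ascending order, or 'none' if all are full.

col 0: top cell = 'X' → FULL
col 1: top cell = 'X' → FULL
col 2: top cell = '.' → open
col 3: top cell = 'O' → FULL
col 4: top cell = '.' → open

Answer: 2,4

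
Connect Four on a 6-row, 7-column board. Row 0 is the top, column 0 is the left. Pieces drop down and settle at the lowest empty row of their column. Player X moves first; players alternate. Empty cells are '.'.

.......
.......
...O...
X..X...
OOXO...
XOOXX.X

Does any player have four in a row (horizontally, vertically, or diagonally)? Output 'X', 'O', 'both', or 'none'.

none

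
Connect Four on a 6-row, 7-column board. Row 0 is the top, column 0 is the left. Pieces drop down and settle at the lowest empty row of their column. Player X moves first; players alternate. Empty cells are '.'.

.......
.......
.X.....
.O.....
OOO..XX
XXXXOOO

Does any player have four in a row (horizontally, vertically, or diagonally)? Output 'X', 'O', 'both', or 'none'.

X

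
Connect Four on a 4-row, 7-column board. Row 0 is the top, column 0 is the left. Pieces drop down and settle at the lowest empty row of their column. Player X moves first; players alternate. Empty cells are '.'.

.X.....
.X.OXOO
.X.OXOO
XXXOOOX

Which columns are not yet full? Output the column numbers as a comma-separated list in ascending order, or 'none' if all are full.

Answer: 0,2,3,4,5,6

Derivation:
col 0: top cell = '.' → open
col 1: top cell = 'X' → FULL
col 2: top cell = '.' → open
col 3: top cell = '.' → open
col 4: top cell = '.' → open
col 5: top cell = '.' → open
col 6: top cell = '.' → open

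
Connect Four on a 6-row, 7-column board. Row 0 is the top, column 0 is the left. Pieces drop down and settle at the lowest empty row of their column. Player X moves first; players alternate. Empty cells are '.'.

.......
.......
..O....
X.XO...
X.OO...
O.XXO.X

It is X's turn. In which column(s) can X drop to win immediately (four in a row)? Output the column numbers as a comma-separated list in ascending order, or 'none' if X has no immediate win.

Answer: none

Derivation:
col 0: drop X → no win
col 1: drop X → no win
col 2: drop X → no win
col 3: drop X → no win
col 4: drop X → no win
col 5: drop X → no win
col 6: drop X → no win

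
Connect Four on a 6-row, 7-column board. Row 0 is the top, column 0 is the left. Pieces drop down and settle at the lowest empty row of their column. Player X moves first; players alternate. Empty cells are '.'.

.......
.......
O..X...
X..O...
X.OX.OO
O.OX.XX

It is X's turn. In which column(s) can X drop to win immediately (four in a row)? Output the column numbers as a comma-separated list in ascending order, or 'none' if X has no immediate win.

col 0: drop X → no win
col 1: drop X → no win
col 2: drop X → no win
col 3: drop X → no win
col 4: drop X → WIN!
col 5: drop X → no win
col 6: drop X → no win

Answer: 4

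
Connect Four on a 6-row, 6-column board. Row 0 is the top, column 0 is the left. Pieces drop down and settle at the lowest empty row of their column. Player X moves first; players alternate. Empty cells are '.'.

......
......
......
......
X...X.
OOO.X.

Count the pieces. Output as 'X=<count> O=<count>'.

X=3 O=3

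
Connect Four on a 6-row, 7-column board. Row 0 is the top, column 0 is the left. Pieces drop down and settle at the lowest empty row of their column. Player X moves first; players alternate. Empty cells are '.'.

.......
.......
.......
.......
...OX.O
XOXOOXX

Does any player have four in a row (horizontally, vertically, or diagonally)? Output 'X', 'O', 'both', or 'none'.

none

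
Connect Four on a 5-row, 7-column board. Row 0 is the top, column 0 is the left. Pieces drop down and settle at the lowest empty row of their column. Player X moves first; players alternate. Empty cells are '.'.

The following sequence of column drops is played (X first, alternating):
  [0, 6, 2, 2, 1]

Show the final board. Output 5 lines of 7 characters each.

Answer: .......
.......
.......
..O....
XXX...O

Derivation:
Move 1: X drops in col 0, lands at row 4
Move 2: O drops in col 6, lands at row 4
Move 3: X drops in col 2, lands at row 4
Move 4: O drops in col 2, lands at row 3
Move 5: X drops in col 1, lands at row 4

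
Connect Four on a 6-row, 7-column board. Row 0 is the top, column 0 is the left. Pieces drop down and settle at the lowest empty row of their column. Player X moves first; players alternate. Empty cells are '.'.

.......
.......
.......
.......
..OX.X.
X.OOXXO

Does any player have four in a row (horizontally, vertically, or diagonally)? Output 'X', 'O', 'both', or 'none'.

none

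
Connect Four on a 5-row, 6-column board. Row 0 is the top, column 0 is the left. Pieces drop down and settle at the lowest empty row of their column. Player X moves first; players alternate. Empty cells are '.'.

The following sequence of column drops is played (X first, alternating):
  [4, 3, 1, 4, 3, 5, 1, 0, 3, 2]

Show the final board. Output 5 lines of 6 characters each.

Move 1: X drops in col 4, lands at row 4
Move 2: O drops in col 3, lands at row 4
Move 3: X drops in col 1, lands at row 4
Move 4: O drops in col 4, lands at row 3
Move 5: X drops in col 3, lands at row 3
Move 6: O drops in col 5, lands at row 4
Move 7: X drops in col 1, lands at row 3
Move 8: O drops in col 0, lands at row 4
Move 9: X drops in col 3, lands at row 2
Move 10: O drops in col 2, lands at row 4

Answer: ......
......
...X..
.X.XO.
OXOOXO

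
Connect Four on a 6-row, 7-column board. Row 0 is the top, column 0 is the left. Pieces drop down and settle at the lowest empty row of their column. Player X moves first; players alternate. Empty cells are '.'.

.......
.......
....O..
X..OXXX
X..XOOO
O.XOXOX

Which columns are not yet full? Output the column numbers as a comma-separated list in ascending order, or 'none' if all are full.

col 0: top cell = '.' → open
col 1: top cell = '.' → open
col 2: top cell = '.' → open
col 3: top cell = '.' → open
col 4: top cell = '.' → open
col 5: top cell = '.' → open
col 6: top cell = '.' → open

Answer: 0,1,2,3,4,5,6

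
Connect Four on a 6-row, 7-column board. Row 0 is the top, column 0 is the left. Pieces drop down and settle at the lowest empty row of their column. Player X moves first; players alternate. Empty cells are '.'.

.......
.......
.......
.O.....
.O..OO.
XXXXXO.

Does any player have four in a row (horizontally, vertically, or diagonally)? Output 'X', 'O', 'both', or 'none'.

X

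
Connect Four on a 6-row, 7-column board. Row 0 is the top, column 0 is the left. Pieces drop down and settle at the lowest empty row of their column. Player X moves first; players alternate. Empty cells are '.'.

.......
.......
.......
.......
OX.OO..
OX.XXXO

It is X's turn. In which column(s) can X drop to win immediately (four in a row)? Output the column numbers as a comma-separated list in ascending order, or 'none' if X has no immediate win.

col 0: drop X → no win
col 1: drop X → no win
col 2: drop X → WIN!
col 3: drop X → no win
col 4: drop X → no win
col 5: drop X → no win
col 6: drop X → no win

Answer: 2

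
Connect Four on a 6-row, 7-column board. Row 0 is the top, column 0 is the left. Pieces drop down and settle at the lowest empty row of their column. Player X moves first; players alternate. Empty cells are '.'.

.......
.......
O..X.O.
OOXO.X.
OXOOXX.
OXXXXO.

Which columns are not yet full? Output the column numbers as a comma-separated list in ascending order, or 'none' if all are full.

Answer: 0,1,2,3,4,5,6

Derivation:
col 0: top cell = '.' → open
col 1: top cell = '.' → open
col 2: top cell = '.' → open
col 3: top cell = '.' → open
col 4: top cell = '.' → open
col 5: top cell = '.' → open
col 6: top cell = '.' → open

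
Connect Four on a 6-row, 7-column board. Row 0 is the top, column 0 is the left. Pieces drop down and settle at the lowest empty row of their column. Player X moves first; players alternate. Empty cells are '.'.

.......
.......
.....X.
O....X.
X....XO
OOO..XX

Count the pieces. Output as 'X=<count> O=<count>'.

X=6 O=5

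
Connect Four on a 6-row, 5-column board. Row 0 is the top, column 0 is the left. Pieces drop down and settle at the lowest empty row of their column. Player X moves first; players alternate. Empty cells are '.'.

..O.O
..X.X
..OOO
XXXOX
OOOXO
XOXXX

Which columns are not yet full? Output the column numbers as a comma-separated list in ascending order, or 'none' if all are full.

col 0: top cell = '.' → open
col 1: top cell = '.' → open
col 2: top cell = 'O' → FULL
col 3: top cell = '.' → open
col 4: top cell = 'O' → FULL

Answer: 0,1,3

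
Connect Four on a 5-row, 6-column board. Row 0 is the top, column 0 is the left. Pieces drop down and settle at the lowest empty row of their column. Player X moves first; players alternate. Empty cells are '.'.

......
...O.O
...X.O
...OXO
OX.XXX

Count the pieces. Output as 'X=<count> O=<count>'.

X=6 O=6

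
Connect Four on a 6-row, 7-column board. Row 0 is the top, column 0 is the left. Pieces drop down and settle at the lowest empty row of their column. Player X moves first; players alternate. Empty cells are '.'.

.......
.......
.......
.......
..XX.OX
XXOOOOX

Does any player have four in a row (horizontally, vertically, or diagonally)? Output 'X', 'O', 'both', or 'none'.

O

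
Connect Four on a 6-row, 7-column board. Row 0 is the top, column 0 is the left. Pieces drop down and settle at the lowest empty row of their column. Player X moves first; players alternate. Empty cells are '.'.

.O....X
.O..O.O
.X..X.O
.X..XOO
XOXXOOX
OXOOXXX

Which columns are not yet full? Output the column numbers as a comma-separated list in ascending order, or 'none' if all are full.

col 0: top cell = '.' → open
col 1: top cell = 'O' → FULL
col 2: top cell = '.' → open
col 3: top cell = '.' → open
col 4: top cell = '.' → open
col 5: top cell = '.' → open
col 6: top cell = 'X' → FULL

Answer: 0,2,3,4,5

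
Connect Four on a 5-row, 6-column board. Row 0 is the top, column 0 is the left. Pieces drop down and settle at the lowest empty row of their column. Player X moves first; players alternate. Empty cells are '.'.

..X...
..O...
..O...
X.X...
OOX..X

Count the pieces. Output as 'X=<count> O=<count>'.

X=5 O=4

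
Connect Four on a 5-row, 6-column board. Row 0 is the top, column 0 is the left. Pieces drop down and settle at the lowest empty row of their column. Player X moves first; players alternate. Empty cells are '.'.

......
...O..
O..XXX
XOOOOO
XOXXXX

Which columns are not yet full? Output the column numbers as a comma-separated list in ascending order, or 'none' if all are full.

Answer: 0,1,2,3,4,5

Derivation:
col 0: top cell = '.' → open
col 1: top cell = '.' → open
col 2: top cell = '.' → open
col 3: top cell = '.' → open
col 4: top cell = '.' → open
col 5: top cell = '.' → open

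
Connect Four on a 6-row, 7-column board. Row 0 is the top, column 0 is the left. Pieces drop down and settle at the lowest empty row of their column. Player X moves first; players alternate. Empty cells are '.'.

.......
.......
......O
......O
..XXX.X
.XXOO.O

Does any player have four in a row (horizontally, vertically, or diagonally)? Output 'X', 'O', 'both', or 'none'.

none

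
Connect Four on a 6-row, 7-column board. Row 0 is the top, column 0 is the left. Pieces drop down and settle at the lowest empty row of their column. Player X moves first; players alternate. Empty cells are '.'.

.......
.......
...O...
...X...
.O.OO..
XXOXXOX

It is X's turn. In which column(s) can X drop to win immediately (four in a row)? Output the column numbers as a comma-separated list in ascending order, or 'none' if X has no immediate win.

Answer: none

Derivation:
col 0: drop X → no win
col 1: drop X → no win
col 2: drop X → no win
col 3: drop X → no win
col 4: drop X → no win
col 5: drop X → no win
col 6: drop X → no win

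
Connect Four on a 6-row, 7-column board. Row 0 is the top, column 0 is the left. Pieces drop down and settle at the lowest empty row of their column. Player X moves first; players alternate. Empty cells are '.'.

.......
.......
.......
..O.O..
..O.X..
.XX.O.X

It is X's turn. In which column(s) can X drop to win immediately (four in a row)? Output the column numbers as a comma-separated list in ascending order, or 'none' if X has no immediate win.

Answer: none

Derivation:
col 0: drop X → no win
col 1: drop X → no win
col 2: drop X → no win
col 3: drop X → no win
col 4: drop X → no win
col 5: drop X → no win
col 6: drop X → no win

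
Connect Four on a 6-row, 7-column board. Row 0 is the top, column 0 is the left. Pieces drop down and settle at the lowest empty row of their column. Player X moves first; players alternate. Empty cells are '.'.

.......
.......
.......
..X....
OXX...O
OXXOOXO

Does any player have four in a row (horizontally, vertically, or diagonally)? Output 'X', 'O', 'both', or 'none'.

none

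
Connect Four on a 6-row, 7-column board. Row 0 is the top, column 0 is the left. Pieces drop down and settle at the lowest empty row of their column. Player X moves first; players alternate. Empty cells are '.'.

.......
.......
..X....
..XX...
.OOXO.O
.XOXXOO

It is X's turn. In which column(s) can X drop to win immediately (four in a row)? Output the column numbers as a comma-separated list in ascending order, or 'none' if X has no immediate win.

col 0: drop X → no win
col 1: drop X → no win
col 2: drop X → no win
col 3: drop X → WIN!
col 4: drop X → no win
col 5: drop X → no win
col 6: drop X → no win

Answer: 3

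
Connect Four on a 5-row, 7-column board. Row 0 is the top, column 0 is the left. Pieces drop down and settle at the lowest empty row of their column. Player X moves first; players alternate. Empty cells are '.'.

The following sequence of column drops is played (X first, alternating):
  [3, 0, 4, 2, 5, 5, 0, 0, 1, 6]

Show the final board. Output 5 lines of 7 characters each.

Move 1: X drops in col 3, lands at row 4
Move 2: O drops in col 0, lands at row 4
Move 3: X drops in col 4, lands at row 4
Move 4: O drops in col 2, lands at row 4
Move 5: X drops in col 5, lands at row 4
Move 6: O drops in col 5, lands at row 3
Move 7: X drops in col 0, lands at row 3
Move 8: O drops in col 0, lands at row 2
Move 9: X drops in col 1, lands at row 4
Move 10: O drops in col 6, lands at row 4

Answer: .......
.......
O......
X....O.
OXOXXXO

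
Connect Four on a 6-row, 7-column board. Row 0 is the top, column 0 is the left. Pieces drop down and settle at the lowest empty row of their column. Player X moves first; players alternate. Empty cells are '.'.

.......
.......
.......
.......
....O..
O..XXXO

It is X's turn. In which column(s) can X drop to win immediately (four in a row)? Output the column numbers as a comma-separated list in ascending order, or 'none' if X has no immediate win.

col 0: drop X → no win
col 1: drop X → no win
col 2: drop X → WIN!
col 3: drop X → no win
col 4: drop X → no win
col 5: drop X → no win
col 6: drop X → no win

Answer: 2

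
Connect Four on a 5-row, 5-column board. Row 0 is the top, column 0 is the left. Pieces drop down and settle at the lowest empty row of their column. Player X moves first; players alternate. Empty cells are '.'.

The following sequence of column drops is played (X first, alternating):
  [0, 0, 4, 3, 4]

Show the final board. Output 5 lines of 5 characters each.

Answer: .....
.....
.....
O...X
X..OX

Derivation:
Move 1: X drops in col 0, lands at row 4
Move 2: O drops in col 0, lands at row 3
Move 3: X drops in col 4, lands at row 4
Move 4: O drops in col 3, lands at row 4
Move 5: X drops in col 4, lands at row 3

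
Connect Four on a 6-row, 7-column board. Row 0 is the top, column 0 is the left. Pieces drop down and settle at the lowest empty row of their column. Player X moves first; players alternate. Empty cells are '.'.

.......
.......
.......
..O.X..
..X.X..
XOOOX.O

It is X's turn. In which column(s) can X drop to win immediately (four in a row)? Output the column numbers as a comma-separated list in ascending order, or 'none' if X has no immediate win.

Answer: 4

Derivation:
col 0: drop X → no win
col 1: drop X → no win
col 2: drop X → no win
col 3: drop X → no win
col 4: drop X → WIN!
col 5: drop X → no win
col 6: drop X → no win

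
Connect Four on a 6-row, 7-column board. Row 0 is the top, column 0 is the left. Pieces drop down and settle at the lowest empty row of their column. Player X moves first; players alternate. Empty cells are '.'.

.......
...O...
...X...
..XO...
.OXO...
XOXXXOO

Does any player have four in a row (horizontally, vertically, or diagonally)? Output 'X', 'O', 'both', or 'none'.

none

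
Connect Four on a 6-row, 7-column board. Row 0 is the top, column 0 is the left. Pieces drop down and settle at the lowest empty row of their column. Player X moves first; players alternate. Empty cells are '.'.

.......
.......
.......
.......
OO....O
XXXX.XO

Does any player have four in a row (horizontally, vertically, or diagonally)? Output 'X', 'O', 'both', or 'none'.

X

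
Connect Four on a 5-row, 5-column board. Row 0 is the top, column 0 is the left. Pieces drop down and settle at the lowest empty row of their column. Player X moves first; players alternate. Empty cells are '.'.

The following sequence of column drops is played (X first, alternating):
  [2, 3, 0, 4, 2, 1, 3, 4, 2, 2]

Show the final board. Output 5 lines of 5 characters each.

Answer: .....
..O..
..X..
..XXO
XOXOO

Derivation:
Move 1: X drops in col 2, lands at row 4
Move 2: O drops in col 3, lands at row 4
Move 3: X drops in col 0, lands at row 4
Move 4: O drops in col 4, lands at row 4
Move 5: X drops in col 2, lands at row 3
Move 6: O drops in col 1, lands at row 4
Move 7: X drops in col 3, lands at row 3
Move 8: O drops in col 4, lands at row 3
Move 9: X drops in col 2, lands at row 2
Move 10: O drops in col 2, lands at row 1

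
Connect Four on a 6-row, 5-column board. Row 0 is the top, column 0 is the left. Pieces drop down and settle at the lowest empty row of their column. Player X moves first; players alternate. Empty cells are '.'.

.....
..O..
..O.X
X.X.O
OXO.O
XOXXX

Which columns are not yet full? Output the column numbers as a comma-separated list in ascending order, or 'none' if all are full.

Answer: 0,1,2,3,4

Derivation:
col 0: top cell = '.' → open
col 1: top cell = '.' → open
col 2: top cell = '.' → open
col 3: top cell = '.' → open
col 4: top cell = '.' → open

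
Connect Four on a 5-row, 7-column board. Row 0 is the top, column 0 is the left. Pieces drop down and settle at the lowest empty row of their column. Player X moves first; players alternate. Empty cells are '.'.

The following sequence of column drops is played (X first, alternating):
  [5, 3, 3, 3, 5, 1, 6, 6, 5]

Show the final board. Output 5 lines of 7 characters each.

Answer: .......
.......
...O.X.
...X.XO
.O.O.XX

Derivation:
Move 1: X drops in col 5, lands at row 4
Move 2: O drops in col 3, lands at row 4
Move 3: X drops in col 3, lands at row 3
Move 4: O drops in col 3, lands at row 2
Move 5: X drops in col 5, lands at row 3
Move 6: O drops in col 1, lands at row 4
Move 7: X drops in col 6, lands at row 4
Move 8: O drops in col 6, lands at row 3
Move 9: X drops in col 5, lands at row 2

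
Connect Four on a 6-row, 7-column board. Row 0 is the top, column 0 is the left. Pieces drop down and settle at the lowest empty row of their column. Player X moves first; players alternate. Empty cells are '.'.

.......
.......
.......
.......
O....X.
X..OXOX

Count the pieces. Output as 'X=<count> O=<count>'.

X=4 O=3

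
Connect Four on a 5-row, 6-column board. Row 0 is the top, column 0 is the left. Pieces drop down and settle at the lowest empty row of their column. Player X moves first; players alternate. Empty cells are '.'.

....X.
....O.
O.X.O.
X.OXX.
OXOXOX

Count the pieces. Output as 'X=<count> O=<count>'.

X=8 O=7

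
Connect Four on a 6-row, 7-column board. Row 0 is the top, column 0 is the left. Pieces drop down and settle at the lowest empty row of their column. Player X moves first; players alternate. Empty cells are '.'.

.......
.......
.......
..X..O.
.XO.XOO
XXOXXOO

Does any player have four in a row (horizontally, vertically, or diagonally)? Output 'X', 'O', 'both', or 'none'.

none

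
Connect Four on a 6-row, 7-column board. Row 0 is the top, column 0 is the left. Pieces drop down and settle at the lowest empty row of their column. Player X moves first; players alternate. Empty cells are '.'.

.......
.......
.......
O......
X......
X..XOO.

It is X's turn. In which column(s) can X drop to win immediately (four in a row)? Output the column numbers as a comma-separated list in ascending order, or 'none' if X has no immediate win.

Answer: none

Derivation:
col 0: drop X → no win
col 1: drop X → no win
col 2: drop X → no win
col 3: drop X → no win
col 4: drop X → no win
col 5: drop X → no win
col 6: drop X → no win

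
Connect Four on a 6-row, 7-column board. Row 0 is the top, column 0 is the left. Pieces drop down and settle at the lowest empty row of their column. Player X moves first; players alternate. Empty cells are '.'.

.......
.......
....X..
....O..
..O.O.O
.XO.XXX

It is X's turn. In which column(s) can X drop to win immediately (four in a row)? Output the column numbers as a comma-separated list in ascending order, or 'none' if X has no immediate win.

Answer: 3

Derivation:
col 0: drop X → no win
col 1: drop X → no win
col 2: drop X → no win
col 3: drop X → WIN!
col 4: drop X → no win
col 5: drop X → no win
col 6: drop X → no win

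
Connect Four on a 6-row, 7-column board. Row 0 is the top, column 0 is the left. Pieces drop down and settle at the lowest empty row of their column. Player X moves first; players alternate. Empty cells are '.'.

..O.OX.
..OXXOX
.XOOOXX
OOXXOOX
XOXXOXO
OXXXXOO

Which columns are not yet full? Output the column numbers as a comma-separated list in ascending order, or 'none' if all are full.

Answer: 0,1,3,6

Derivation:
col 0: top cell = '.' → open
col 1: top cell = '.' → open
col 2: top cell = 'O' → FULL
col 3: top cell = '.' → open
col 4: top cell = 'O' → FULL
col 5: top cell = 'X' → FULL
col 6: top cell = '.' → open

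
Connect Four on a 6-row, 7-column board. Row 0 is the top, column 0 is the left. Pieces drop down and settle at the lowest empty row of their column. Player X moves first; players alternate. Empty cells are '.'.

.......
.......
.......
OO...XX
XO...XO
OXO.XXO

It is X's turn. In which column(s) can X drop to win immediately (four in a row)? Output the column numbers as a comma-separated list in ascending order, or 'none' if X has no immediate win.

Answer: 5

Derivation:
col 0: drop X → no win
col 1: drop X → no win
col 2: drop X → no win
col 3: drop X → no win
col 4: drop X → no win
col 5: drop X → WIN!
col 6: drop X → no win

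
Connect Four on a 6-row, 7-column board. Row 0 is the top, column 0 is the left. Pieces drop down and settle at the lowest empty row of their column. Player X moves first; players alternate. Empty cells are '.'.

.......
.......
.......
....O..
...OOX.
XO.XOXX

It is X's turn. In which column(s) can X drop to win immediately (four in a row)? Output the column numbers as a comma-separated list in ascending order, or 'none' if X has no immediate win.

Answer: none

Derivation:
col 0: drop X → no win
col 1: drop X → no win
col 2: drop X → no win
col 3: drop X → no win
col 4: drop X → no win
col 5: drop X → no win
col 6: drop X → no win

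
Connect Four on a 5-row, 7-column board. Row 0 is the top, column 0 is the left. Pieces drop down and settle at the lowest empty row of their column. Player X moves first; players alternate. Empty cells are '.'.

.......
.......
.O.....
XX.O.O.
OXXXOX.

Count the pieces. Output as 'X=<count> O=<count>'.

X=6 O=5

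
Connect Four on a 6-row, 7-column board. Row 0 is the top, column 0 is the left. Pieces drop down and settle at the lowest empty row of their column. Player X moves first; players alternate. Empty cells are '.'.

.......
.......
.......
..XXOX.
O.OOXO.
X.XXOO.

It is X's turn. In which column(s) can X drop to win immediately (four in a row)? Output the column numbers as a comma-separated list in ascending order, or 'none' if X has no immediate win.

col 0: drop X → no win
col 1: drop X → WIN!
col 2: drop X → no win
col 3: drop X → no win
col 4: drop X → no win
col 5: drop X → no win
col 6: drop X → no win

Answer: 1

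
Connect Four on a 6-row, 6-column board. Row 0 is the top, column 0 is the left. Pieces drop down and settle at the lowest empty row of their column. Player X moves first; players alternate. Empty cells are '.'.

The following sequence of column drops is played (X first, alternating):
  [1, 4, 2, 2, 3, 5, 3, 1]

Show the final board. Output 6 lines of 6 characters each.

Answer: ......
......
......
......
.OOX..
.XXXOO

Derivation:
Move 1: X drops in col 1, lands at row 5
Move 2: O drops in col 4, lands at row 5
Move 3: X drops in col 2, lands at row 5
Move 4: O drops in col 2, lands at row 4
Move 5: X drops in col 3, lands at row 5
Move 6: O drops in col 5, lands at row 5
Move 7: X drops in col 3, lands at row 4
Move 8: O drops in col 1, lands at row 4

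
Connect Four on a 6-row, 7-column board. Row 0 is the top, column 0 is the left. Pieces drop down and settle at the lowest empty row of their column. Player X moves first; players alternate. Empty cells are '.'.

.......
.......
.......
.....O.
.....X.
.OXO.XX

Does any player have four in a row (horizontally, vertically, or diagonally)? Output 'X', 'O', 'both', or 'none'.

none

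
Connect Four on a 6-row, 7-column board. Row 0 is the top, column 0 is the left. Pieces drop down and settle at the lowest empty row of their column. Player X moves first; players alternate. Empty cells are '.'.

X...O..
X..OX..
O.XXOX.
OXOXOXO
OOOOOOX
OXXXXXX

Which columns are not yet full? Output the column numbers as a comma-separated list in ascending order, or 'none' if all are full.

col 0: top cell = 'X' → FULL
col 1: top cell = '.' → open
col 2: top cell = '.' → open
col 3: top cell = '.' → open
col 4: top cell = 'O' → FULL
col 5: top cell = '.' → open
col 6: top cell = '.' → open

Answer: 1,2,3,5,6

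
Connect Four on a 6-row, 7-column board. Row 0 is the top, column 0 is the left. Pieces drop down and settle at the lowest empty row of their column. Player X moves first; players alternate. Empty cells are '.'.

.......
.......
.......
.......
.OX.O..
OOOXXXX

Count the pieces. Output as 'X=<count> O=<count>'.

X=5 O=5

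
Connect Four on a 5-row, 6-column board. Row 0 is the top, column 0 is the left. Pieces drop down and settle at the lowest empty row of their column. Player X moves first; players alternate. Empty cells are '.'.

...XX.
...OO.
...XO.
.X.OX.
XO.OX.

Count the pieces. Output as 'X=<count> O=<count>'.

X=7 O=6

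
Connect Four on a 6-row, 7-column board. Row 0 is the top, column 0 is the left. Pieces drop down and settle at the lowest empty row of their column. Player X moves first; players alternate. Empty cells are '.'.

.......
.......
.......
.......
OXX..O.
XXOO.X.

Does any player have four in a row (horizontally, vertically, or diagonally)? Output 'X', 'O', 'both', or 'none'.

none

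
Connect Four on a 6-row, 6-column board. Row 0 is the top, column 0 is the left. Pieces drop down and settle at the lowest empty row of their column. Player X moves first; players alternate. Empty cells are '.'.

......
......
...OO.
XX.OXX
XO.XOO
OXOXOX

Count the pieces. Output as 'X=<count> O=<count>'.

X=9 O=9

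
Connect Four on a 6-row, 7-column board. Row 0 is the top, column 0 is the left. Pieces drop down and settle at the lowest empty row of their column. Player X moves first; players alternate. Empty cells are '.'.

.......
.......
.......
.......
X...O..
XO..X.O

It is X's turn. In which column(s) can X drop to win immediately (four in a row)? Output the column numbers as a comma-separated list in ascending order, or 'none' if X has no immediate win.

Answer: none

Derivation:
col 0: drop X → no win
col 1: drop X → no win
col 2: drop X → no win
col 3: drop X → no win
col 4: drop X → no win
col 5: drop X → no win
col 6: drop X → no win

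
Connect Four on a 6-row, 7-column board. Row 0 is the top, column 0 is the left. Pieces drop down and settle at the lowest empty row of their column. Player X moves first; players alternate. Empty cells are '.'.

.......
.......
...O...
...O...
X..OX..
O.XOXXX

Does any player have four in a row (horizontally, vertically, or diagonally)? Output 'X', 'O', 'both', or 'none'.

O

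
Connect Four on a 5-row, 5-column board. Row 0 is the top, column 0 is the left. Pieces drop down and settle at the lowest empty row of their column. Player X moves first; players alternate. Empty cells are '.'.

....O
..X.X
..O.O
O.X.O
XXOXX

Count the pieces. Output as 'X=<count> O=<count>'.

X=7 O=6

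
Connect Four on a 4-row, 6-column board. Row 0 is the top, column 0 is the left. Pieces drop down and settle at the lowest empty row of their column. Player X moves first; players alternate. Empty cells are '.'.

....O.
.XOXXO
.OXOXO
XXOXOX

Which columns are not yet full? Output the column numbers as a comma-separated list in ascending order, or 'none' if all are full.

Answer: 0,1,2,3,5

Derivation:
col 0: top cell = '.' → open
col 1: top cell = '.' → open
col 2: top cell = '.' → open
col 3: top cell = '.' → open
col 4: top cell = 'O' → FULL
col 5: top cell = '.' → open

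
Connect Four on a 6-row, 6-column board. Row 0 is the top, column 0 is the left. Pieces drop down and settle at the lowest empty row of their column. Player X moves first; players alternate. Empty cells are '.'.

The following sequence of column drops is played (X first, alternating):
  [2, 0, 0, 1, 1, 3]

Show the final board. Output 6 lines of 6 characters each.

Move 1: X drops in col 2, lands at row 5
Move 2: O drops in col 0, lands at row 5
Move 3: X drops in col 0, lands at row 4
Move 4: O drops in col 1, lands at row 5
Move 5: X drops in col 1, lands at row 4
Move 6: O drops in col 3, lands at row 5

Answer: ......
......
......
......
XX....
OOXO..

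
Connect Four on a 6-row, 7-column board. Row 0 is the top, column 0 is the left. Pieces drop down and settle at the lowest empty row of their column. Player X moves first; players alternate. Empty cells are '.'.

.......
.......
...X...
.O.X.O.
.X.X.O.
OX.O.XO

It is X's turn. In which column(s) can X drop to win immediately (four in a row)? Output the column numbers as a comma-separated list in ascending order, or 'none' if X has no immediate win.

col 0: drop X → no win
col 1: drop X → no win
col 2: drop X → no win
col 3: drop X → WIN!
col 4: drop X → no win
col 5: drop X → no win
col 6: drop X → no win

Answer: 3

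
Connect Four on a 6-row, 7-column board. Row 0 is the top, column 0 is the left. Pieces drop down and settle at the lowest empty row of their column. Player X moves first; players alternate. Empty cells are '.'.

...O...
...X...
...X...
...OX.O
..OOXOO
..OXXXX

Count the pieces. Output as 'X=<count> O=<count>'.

X=8 O=8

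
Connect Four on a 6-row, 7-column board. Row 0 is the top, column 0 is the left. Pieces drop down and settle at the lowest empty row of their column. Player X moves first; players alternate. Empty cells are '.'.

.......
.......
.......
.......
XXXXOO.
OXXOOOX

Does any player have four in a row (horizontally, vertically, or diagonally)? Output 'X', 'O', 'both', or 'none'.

X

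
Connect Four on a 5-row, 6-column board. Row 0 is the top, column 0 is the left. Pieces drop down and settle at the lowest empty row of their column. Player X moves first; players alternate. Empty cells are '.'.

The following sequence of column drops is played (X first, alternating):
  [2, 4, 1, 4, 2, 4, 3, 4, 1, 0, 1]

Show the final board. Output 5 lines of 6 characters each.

Move 1: X drops in col 2, lands at row 4
Move 2: O drops in col 4, lands at row 4
Move 3: X drops in col 1, lands at row 4
Move 4: O drops in col 4, lands at row 3
Move 5: X drops in col 2, lands at row 3
Move 6: O drops in col 4, lands at row 2
Move 7: X drops in col 3, lands at row 4
Move 8: O drops in col 4, lands at row 1
Move 9: X drops in col 1, lands at row 3
Move 10: O drops in col 0, lands at row 4
Move 11: X drops in col 1, lands at row 2

Answer: ......
....O.
.X..O.
.XX.O.
OXXXO.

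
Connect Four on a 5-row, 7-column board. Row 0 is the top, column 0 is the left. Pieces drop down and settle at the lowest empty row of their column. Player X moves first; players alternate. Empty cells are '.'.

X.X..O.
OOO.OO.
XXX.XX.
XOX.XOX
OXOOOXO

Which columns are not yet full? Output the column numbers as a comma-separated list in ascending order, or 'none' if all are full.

Answer: 1,3,4,6

Derivation:
col 0: top cell = 'X' → FULL
col 1: top cell = '.' → open
col 2: top cell = 'X' → FULL
col 3: top cell = '.' → open
col 4: top cell = '.' → open
col 5: top cell = 'O' → FULL
col 6: top cell = '.' → open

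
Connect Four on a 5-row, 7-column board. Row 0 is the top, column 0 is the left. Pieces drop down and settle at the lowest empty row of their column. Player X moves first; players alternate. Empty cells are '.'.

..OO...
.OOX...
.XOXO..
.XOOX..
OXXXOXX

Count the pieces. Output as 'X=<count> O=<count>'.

X=10 O=10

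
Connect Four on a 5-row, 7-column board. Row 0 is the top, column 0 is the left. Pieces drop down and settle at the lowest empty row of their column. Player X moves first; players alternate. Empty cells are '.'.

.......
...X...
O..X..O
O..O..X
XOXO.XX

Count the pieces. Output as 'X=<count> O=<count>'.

X=7 O=6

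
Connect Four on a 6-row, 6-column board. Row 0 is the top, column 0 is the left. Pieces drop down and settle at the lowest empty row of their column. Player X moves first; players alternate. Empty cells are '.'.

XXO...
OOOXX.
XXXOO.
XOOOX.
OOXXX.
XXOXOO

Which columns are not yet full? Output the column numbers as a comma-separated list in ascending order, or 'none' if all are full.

Answer: 3,4,5

Derivation:
col 0: top cell = 'X' → FULL
col 1: top cell = 'X' → FULL
col 2: top cell = 'O' → FULL
col 3: top cell = '.' → open
col 4: top cell = '.' → open
col 5: top cell = '.' → open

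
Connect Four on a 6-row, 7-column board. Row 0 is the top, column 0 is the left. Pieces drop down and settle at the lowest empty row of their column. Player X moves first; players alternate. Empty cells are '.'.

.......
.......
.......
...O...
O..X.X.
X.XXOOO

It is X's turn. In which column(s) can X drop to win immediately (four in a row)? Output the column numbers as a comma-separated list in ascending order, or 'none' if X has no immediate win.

col 0: drop X → no win
col 1: drop X → WIN!
col 2: drop X → no win
col 3: drop X → no win
col 4: drop X → no win
col 5: drop X → no win
col 6: drop X → no win

Answer: 1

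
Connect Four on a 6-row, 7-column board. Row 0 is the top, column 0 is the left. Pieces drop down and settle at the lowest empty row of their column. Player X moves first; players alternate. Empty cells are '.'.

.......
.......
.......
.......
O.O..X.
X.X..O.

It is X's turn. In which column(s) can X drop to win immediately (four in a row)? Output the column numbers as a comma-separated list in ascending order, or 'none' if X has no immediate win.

Answer: none

Derivation:
col 0: drop X → no win
col 1: drop X → no win
col 2: drop X → no win
col 3: drop X → no win
col 4: drop X → no win
col 5: drop X → no win
col 6: drop X → no win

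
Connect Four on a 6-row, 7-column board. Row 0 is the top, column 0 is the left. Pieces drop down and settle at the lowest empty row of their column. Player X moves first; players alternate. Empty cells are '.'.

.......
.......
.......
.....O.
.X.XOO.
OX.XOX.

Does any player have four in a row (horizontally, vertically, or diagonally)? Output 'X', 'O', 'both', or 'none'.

none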